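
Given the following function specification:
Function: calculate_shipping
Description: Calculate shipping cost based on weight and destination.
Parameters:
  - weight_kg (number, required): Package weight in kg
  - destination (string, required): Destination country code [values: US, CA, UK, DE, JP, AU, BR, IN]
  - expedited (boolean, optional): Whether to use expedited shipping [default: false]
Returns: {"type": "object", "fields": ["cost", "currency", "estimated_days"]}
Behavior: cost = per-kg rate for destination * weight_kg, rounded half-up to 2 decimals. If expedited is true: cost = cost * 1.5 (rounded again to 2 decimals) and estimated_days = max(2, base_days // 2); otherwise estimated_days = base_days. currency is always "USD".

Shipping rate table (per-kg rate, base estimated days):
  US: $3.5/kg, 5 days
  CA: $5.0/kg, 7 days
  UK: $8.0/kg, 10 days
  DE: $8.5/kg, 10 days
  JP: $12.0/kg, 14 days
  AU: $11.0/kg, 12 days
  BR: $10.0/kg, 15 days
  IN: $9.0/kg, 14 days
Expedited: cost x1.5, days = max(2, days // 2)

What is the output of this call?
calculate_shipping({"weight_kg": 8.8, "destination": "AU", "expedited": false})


Rate for AU: $11.0/kg, base 12 days
cost = 11.0 * 8.8 = 96.8 -> 96.80
expedited not set/false: estimated_days = 12
Output:
{"cost": 96.8, "currency": "USD", "estimated_days": 12}


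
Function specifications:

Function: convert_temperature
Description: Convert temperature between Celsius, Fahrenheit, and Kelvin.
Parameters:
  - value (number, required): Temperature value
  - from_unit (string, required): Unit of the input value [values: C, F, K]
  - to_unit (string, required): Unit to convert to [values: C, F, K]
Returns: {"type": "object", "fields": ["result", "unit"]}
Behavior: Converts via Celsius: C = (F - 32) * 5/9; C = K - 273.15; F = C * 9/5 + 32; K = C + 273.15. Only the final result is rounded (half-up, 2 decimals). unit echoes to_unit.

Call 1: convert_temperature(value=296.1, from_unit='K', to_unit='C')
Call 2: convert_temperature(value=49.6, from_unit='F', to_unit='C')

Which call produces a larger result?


Call 1:
  To C: 296.1 - 273.15 = 22.95
  Target is C: 22.95
  Round to 2 decimals: 22.95
  -> 22.95 C
Call 2:
  To C: (49.6 - 32) * 5/9 = 9.777778
  Target is C: 9.777778
  Round to 2 decimals: 9.78
  -> 9.78 C
Call 1 (22.95 C)


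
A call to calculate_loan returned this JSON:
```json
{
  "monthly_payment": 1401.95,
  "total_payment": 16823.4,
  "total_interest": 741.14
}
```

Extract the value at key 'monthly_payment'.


1401.95


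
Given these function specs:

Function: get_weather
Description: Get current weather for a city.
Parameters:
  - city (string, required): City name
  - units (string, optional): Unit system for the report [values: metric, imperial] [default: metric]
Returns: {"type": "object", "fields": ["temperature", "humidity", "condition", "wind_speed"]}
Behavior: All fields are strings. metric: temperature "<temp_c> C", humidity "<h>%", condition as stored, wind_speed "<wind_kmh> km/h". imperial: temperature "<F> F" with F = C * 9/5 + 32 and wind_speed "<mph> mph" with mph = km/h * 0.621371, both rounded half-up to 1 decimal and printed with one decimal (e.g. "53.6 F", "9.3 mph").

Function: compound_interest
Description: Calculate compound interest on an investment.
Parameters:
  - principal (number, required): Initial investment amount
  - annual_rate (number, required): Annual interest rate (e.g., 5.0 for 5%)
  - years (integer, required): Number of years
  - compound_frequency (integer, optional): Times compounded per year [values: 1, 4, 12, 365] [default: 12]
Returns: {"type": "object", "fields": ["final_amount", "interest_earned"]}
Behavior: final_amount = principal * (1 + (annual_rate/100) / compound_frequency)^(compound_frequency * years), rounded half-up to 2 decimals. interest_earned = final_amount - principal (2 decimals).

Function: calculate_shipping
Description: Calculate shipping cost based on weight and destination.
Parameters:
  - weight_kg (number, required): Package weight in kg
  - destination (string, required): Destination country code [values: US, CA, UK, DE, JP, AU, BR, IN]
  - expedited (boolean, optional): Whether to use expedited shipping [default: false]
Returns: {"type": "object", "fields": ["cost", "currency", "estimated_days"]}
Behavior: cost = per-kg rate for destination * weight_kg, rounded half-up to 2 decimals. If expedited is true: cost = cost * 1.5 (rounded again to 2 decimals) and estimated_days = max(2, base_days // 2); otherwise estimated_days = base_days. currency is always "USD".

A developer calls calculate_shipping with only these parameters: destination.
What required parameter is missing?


Required parameters: weight_kg, destination
Provided: destination
Missing: weight_kg
weight_kg


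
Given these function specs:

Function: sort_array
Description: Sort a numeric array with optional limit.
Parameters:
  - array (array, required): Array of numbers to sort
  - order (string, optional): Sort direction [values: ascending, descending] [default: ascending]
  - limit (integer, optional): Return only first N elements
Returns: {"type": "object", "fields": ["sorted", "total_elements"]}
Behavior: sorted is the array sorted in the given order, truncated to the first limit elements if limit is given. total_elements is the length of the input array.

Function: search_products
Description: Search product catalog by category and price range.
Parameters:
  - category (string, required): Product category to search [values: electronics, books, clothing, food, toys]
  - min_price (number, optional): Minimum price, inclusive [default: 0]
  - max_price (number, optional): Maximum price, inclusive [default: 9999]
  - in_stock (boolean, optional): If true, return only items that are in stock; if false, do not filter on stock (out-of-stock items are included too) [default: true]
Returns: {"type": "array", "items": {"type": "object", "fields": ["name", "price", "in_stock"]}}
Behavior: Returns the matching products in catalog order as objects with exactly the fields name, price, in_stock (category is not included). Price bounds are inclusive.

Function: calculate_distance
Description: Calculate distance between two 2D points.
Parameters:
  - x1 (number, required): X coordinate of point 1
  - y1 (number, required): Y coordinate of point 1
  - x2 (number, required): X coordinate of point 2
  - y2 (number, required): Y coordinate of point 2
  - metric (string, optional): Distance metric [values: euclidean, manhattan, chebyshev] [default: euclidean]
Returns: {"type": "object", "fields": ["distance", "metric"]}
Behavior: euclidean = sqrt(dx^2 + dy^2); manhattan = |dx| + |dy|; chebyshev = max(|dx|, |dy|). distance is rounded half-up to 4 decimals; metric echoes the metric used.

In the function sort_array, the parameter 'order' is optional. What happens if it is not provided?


The sort_array spec declares:
  - order (string, optional): Sort direction [values: ascending, descending] [default: ascending]
It defaults to ascending


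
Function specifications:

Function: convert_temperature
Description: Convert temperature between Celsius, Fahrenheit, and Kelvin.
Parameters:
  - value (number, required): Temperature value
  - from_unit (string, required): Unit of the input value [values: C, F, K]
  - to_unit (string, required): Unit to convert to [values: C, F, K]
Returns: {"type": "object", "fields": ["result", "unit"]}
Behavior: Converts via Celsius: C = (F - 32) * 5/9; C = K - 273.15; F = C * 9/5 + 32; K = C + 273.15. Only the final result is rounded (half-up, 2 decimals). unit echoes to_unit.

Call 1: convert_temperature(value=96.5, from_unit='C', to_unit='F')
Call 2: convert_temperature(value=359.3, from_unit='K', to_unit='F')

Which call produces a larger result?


Call 1:
  Input already in C: 96.5
  To F: 96.5 * 9/5 + 32 = 205.7
  Round to 2 decimals: 205.7
  -> 205.7 F
Call 2:
  To C: 359.3 - 273.15 = 86.15
  To F: 86.15 * 9/5 + 32 = 187.07
  Round to 2 decimals: 187.07
  -> 187.07 F
Call 1 (205.7 F)


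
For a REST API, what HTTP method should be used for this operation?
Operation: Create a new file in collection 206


GET = read, POST = create, PUT = update/replace, DELETE = remove
This operation is a create.
POST


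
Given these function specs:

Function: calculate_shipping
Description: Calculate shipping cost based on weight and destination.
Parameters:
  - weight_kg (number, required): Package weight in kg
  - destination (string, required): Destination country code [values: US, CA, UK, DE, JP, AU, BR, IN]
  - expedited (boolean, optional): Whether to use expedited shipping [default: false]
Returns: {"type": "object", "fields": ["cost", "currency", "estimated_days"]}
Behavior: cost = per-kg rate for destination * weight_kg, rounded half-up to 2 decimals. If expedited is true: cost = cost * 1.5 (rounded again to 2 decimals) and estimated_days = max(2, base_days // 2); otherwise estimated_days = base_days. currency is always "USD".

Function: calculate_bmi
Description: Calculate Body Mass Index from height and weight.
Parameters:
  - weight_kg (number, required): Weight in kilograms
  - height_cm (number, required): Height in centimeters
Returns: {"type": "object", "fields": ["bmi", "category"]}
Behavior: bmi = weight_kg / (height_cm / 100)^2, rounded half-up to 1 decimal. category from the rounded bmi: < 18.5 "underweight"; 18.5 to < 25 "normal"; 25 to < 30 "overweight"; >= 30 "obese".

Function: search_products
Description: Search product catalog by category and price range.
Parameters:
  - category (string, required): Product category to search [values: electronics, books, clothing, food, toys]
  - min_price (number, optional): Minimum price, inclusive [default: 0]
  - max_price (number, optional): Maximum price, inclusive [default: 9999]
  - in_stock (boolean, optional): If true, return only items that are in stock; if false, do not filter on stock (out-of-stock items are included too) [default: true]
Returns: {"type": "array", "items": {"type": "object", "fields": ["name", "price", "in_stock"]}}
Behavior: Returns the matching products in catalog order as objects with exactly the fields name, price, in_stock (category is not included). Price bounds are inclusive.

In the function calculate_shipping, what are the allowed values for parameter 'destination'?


The calculate_shipping spec declares:
  - destination (string, required): Destination country code [values: US, CA, UK, DE, JP, AU, BR, IN]
Allowed values:
US, CA, UK, DE, JP, AU, BR, IN


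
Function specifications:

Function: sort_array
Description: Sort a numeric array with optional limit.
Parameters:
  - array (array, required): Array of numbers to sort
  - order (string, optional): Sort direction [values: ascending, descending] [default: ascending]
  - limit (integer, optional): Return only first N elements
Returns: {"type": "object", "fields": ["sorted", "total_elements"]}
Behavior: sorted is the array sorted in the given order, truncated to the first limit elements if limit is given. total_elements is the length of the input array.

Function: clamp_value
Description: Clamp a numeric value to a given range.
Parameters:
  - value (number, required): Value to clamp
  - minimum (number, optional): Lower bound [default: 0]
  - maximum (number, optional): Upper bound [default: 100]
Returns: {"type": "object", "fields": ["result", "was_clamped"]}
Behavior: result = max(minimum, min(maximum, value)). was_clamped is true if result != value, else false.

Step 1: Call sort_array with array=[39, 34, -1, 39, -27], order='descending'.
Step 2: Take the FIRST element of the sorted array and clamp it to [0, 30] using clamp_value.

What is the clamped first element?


Step 1: sort_array(order=descending)
  sorted: [39, 39, 34, -1, -27]
  -> first element = 39
Step 2: clamp_value(value=39, minimum=0, maximum=30)
  result = max(0, min(30, 39)) = max(0, 30) = 30
  was_clamped = (30 != 39) = true
  -> result = 30
30


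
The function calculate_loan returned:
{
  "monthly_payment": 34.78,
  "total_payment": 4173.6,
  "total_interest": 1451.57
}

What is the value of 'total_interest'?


1451.57


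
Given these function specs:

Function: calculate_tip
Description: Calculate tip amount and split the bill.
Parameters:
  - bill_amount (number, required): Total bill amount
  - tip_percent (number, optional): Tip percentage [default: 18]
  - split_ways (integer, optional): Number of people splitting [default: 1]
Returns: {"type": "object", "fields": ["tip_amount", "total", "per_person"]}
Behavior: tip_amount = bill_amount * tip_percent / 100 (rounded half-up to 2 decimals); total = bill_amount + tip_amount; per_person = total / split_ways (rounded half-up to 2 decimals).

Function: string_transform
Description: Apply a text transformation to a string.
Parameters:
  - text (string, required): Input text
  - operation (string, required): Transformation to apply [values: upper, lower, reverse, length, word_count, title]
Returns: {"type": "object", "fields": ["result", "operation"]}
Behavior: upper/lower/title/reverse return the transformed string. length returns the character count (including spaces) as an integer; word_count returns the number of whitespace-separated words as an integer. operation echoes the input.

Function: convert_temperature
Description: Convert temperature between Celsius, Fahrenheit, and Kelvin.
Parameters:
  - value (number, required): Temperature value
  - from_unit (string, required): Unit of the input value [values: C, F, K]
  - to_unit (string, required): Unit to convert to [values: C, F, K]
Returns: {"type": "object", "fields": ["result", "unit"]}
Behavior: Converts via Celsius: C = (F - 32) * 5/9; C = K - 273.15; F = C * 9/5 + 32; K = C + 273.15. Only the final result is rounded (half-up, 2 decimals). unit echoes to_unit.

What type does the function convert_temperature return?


The convert_temperature spec declares Returns: {"type": "object", "fields": ["result", "unit"]}
Type:
object


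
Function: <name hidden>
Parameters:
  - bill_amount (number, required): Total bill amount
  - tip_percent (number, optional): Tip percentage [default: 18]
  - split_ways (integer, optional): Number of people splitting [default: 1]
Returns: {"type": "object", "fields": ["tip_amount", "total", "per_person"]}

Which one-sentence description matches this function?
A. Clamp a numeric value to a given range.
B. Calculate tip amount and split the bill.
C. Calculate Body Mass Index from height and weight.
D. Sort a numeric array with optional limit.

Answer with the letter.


Parameters bill_amount, tip_percent, split_ways and return ["tip_amount", "total", "per_person"] fit: Calculate tip amount and split the bill.
B


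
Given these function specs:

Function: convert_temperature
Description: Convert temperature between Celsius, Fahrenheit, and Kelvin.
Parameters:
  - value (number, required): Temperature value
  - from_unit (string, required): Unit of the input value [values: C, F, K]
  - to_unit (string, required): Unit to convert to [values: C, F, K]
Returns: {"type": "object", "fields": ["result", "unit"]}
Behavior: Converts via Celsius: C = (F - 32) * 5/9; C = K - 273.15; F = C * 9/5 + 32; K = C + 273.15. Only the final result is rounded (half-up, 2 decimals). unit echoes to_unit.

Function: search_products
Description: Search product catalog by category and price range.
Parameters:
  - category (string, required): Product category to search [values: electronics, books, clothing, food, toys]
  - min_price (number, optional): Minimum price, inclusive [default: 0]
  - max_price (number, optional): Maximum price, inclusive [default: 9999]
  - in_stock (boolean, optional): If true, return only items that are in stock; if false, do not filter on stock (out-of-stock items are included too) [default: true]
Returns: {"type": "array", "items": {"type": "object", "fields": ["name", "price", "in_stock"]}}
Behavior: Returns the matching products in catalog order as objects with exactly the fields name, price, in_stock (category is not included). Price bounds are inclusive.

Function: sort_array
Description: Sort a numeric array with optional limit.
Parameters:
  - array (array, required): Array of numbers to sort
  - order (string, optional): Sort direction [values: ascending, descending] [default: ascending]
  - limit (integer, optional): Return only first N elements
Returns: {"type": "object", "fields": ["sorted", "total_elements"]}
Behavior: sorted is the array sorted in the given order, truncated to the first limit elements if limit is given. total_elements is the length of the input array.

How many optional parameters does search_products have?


Parameters of search_products: category (required), min_price (optional), max_price (optional), in_stock (optional)
Optional count:
3


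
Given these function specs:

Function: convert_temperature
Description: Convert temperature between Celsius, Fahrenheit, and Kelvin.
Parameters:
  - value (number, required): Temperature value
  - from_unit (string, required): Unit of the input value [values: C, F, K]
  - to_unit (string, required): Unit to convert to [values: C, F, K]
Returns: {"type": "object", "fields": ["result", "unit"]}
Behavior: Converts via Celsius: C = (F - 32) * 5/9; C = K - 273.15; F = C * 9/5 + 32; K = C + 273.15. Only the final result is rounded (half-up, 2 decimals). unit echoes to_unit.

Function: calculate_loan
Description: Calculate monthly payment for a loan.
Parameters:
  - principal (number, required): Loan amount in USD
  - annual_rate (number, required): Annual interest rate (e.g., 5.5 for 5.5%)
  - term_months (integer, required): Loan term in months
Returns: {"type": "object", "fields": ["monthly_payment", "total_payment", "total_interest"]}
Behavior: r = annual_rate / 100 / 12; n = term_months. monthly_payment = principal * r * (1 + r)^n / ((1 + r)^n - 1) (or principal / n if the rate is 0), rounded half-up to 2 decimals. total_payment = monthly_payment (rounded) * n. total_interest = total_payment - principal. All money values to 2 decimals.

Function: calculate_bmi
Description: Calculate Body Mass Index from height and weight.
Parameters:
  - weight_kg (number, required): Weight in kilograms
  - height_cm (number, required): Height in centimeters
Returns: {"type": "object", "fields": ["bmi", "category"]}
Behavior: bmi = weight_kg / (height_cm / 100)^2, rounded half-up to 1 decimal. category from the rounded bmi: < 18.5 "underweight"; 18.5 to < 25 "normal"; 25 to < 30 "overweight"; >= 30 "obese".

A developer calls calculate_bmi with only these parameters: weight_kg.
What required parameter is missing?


Required parameters: weight_kg, height_cm
Provided: weight_kg
Missing: height_cm
height_cm


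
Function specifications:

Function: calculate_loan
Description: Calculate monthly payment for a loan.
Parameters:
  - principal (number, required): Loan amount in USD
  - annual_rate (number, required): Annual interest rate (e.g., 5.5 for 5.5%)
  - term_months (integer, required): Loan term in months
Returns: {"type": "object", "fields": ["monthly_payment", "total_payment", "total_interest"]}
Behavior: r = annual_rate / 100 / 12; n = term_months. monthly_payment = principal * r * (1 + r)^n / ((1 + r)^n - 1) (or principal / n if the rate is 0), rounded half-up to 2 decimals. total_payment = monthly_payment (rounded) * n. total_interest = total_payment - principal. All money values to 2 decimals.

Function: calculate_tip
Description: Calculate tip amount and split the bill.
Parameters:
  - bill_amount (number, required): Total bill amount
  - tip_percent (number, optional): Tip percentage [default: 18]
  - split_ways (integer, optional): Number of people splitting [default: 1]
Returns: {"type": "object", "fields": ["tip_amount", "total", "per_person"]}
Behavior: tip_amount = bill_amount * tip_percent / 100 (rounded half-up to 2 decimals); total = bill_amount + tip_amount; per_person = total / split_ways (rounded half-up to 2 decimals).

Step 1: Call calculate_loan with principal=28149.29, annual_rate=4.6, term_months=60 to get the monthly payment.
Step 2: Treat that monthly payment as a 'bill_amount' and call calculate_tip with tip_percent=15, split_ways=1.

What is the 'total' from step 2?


Step 1: calculate_loan(principal=28149.29, annual_rate=4.6, term_months=60)
  r = 4.6 / 100 / 12 = 0.003833333333 (keep full precision)
  (1 + r)^60 = 1.25804671
  monthly_payment = 28149.29 * 0.003833333333 * 1.25804671 / (1.25804671 - 1) = 526.068705 -> 526.07
  total_payment = 526.07 * 60 = 31564.20
  total_interest = 31564.20 - 28149.29 = 3414.91
  -> monthly_payment = 526.07
Step 2: calculate_tip(bill_amount=526.07, tip_percent=15, split_ways=1)
  tip_amount = 526.07 * 15/100 = 78.9105 -> 78.91
  total = 526.07 + 78.91 = 604.98
  per_person = 604.98 / 1 = 604.98 -> 604.98
  -> total = 604.98
$604.98


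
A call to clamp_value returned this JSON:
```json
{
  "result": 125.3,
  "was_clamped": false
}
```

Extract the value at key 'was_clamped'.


false


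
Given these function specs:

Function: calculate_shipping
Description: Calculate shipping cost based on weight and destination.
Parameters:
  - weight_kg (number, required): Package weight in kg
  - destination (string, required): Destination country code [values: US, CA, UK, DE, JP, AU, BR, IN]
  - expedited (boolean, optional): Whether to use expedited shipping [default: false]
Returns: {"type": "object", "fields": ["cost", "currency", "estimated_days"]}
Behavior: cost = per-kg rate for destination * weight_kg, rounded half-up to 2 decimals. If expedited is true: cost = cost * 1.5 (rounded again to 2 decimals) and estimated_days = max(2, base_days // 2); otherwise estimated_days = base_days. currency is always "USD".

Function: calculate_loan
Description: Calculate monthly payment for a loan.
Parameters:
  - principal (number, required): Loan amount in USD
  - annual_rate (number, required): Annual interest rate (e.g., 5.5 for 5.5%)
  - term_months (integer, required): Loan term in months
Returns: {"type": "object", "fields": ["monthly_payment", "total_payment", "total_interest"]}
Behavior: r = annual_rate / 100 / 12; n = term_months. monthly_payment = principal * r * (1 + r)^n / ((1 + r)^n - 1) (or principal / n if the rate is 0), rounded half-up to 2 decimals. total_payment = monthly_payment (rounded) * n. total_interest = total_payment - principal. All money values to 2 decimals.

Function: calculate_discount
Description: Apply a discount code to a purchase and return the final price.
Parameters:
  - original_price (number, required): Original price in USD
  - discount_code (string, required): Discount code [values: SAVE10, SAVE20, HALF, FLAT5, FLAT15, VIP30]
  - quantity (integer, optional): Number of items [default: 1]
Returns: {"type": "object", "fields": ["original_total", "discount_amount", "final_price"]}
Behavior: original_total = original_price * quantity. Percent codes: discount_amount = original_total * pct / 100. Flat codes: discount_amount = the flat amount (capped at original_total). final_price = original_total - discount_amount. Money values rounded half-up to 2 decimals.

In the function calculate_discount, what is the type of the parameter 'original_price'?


The calculate_discount spec declares:
  - original_price (number, required): Original price in USD
Type:
number


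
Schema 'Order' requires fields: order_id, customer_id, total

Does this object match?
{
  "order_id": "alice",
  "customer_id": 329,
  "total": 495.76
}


Checking required fields... All present.
Valid - all required fields present


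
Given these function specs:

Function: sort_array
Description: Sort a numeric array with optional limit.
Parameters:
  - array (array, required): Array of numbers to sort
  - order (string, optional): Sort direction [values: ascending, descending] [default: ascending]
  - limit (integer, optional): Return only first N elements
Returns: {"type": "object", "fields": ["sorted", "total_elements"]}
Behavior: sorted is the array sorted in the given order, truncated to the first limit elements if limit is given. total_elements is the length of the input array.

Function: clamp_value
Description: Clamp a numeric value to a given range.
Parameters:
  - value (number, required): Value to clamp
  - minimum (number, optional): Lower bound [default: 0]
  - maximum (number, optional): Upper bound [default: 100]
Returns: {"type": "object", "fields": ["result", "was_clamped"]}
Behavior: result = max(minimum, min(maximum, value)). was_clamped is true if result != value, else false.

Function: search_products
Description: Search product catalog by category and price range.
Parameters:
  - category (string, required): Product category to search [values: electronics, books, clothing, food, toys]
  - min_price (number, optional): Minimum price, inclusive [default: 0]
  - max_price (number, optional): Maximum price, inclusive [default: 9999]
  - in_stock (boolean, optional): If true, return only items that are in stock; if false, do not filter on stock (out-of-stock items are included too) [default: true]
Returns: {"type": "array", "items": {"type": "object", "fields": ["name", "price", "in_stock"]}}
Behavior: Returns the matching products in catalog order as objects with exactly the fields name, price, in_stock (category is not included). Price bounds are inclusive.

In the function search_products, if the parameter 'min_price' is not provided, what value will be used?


The search_products spec declares:
  - min_price (number, optional): Minimum price, inclusive [default: 0]
Default:
0


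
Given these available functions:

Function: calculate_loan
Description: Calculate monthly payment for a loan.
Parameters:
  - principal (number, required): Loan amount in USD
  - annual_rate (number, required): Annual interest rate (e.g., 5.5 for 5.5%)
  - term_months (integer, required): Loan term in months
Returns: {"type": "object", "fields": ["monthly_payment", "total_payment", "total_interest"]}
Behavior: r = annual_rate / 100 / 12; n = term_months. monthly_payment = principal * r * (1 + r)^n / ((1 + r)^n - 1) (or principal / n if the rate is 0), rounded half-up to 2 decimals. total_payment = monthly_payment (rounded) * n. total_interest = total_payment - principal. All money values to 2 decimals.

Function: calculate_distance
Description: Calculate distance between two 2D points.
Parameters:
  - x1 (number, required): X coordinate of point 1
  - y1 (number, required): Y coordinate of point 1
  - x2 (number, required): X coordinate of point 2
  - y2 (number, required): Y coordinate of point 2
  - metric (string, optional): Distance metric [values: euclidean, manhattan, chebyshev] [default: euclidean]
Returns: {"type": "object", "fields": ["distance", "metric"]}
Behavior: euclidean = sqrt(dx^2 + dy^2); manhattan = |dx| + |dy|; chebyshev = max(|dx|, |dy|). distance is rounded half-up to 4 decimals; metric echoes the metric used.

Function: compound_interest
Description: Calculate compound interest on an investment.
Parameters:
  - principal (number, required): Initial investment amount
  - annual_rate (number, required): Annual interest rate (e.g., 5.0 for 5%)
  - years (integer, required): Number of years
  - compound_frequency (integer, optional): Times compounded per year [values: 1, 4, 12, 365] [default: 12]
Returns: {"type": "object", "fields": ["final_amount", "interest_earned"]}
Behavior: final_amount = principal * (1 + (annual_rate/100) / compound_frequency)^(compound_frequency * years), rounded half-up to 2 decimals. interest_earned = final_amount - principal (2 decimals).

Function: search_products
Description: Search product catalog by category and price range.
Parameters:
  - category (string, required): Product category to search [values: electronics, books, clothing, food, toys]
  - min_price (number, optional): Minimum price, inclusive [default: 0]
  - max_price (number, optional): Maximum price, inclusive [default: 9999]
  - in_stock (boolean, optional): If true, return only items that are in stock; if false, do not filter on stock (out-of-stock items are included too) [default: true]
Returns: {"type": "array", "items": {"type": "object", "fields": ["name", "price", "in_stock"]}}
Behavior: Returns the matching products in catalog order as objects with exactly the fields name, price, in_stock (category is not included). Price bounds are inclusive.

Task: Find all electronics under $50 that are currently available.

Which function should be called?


The task needs a function whose description is: Search product catalog by category and price range.
search_products


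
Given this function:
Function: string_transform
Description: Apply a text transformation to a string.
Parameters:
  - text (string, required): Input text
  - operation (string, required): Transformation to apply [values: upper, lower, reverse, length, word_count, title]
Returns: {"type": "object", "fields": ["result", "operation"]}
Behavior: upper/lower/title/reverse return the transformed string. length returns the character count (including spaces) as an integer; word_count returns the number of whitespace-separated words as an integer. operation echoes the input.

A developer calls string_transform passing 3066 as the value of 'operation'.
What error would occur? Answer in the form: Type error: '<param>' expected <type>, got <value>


Spec: 'operation' is declared as string; 3066 is an integer.
Type error: 'operation' expected string, got 3066


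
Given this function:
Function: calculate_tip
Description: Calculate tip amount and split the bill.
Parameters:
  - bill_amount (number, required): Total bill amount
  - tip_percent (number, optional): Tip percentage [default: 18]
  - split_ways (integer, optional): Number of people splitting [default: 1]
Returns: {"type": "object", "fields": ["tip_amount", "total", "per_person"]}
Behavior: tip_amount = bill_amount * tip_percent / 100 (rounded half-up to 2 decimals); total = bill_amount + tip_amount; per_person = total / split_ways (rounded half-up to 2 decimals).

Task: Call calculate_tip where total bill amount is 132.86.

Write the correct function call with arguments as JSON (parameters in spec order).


Mapping each described value to its parameter name:
  'Total bill amount' -> bill_amount = 132.86
calculate_tip({"bill_amount": 132.86})


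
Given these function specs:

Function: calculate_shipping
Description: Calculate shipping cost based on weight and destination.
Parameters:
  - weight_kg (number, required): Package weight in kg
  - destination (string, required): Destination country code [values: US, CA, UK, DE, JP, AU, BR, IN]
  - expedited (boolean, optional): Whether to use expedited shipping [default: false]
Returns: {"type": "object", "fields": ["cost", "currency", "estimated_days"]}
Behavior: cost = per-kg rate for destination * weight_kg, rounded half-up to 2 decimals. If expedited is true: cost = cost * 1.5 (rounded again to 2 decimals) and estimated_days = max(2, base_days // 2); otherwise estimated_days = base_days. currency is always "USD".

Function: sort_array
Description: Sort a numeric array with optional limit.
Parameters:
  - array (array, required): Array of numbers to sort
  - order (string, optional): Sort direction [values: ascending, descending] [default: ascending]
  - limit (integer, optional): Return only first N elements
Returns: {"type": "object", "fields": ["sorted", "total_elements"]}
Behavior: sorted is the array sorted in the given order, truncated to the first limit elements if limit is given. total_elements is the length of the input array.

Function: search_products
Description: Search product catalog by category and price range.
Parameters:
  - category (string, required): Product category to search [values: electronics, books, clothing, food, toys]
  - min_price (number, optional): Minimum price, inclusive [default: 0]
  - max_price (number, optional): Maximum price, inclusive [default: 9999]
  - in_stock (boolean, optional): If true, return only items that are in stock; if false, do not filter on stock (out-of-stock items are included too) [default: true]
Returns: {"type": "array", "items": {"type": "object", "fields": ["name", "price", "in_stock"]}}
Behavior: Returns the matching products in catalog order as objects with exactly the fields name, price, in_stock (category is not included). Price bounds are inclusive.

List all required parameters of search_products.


Parameters of search_products and their required/optional flag:
  category: required
  min_price: optional
  max_price: optional
  in_stock: optional
category


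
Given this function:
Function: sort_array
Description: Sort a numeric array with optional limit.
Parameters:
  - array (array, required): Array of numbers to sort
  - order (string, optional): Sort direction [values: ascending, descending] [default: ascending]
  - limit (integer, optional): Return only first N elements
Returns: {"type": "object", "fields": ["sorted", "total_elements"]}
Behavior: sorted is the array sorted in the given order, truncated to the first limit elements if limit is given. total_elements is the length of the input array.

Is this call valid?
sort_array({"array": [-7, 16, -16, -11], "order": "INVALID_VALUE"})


Checking parameter values...
Parameter 'order' has value 'INVALID_VALUE' not in allowed: ascending, descending
Invalid - 'order' must be one of ascending, descending


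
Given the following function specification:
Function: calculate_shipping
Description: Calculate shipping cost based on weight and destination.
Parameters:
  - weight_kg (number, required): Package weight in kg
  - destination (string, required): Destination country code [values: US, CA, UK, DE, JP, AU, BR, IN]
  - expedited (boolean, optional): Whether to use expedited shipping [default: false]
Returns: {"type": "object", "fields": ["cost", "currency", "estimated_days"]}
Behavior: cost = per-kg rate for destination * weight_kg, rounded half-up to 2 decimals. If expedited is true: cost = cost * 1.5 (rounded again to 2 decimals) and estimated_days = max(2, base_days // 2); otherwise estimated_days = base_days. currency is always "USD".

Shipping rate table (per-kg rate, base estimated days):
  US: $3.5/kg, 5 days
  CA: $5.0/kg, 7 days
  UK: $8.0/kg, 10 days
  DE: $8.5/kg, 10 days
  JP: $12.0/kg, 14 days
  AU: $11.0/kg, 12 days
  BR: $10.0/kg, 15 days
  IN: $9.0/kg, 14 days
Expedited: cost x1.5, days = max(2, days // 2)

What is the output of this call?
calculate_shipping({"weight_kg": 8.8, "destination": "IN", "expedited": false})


Rate for IN: $9.0/kg, base 14 days
cost = 9.0 * 8.8 = 79.2 -> 79.20
expedited not set/false: estimated_days = 14
Output:
{"cost": 79.2, "currency": "USD", "estimated_days": 14}


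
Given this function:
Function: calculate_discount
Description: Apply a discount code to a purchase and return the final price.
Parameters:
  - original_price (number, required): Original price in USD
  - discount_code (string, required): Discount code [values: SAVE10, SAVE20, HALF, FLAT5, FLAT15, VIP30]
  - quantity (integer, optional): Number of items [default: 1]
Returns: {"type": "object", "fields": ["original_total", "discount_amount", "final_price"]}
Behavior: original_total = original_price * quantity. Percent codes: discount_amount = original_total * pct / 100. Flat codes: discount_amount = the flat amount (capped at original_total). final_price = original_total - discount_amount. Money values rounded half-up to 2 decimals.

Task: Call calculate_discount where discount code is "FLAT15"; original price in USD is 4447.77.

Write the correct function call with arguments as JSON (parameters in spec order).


Mapping each described value to its parameter name:
  'Discount code' -> discount_code = "FLAT15"
  'Original price in USD' -> original_price = 4447.77
calculate_discount({"original_price": 4447.77, "discount_code": "FLAT15"})


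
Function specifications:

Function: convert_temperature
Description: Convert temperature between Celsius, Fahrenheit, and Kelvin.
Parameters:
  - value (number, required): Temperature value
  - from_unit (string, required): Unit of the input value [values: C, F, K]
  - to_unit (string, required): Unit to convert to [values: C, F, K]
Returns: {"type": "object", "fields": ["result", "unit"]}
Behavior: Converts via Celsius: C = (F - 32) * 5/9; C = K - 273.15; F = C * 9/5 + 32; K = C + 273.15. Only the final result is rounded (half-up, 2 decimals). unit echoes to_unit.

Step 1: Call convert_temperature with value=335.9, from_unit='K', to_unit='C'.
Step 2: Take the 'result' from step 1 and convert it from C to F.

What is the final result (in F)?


Step 1: convert_temperature(value=335.9, from_unit=K, to_unit=C)
  To C: 335.9 - 273.15 = 62.75
  Target is C: 62.75
  Round to 2 decimals: 62.75
  -> result = 62.75 C
Step 2: convert_temperature(value=62.75, from_unit=C, to_unit=F)
  Input already in C: 62.75
  To F: 62.75 * 9/5 + 32 = 144.95
  Round to 2 decimals: 144.95
  -> result = 144.95 F
144.95 F


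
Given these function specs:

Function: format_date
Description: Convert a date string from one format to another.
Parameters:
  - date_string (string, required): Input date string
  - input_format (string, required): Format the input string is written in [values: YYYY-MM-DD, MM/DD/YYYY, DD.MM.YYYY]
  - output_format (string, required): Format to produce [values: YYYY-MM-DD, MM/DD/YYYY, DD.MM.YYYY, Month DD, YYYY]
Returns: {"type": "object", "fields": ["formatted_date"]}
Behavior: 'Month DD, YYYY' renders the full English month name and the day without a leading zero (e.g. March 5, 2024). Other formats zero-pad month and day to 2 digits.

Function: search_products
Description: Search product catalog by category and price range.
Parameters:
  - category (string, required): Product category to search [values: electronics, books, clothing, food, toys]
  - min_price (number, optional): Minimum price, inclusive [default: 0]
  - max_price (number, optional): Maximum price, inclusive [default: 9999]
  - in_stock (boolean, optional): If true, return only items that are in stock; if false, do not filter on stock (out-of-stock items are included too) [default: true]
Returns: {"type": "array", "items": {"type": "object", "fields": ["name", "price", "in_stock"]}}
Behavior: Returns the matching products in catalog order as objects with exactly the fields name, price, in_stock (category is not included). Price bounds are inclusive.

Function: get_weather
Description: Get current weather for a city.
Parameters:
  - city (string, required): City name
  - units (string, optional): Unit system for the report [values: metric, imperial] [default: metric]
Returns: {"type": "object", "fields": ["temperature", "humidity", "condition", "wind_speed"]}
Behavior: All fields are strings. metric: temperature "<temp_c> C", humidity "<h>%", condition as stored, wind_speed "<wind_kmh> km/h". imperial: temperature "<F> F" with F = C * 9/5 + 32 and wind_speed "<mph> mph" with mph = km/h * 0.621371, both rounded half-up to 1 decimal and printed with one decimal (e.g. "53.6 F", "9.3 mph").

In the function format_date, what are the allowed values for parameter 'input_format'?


The format_date spec declares:
  - input_format (string, required): Format the input string is written in [values: YYYY-MM-DD, MM/DD/YYYY, DD.MM.YYYY]
Allowed values:
YYYY-MM-DD, MM/DD/YYYY, DD.MM.YYYY


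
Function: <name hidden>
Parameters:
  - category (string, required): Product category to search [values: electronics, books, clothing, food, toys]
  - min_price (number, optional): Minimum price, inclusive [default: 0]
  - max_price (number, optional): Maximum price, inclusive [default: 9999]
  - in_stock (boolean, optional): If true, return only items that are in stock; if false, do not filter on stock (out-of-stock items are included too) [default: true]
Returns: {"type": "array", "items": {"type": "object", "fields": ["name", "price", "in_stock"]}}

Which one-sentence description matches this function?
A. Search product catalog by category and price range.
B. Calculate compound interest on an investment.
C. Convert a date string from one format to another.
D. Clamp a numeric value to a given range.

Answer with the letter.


Parameters category, min_price, max_price, in_stock and return "array" fit: Search product catalog by category and price range.
A


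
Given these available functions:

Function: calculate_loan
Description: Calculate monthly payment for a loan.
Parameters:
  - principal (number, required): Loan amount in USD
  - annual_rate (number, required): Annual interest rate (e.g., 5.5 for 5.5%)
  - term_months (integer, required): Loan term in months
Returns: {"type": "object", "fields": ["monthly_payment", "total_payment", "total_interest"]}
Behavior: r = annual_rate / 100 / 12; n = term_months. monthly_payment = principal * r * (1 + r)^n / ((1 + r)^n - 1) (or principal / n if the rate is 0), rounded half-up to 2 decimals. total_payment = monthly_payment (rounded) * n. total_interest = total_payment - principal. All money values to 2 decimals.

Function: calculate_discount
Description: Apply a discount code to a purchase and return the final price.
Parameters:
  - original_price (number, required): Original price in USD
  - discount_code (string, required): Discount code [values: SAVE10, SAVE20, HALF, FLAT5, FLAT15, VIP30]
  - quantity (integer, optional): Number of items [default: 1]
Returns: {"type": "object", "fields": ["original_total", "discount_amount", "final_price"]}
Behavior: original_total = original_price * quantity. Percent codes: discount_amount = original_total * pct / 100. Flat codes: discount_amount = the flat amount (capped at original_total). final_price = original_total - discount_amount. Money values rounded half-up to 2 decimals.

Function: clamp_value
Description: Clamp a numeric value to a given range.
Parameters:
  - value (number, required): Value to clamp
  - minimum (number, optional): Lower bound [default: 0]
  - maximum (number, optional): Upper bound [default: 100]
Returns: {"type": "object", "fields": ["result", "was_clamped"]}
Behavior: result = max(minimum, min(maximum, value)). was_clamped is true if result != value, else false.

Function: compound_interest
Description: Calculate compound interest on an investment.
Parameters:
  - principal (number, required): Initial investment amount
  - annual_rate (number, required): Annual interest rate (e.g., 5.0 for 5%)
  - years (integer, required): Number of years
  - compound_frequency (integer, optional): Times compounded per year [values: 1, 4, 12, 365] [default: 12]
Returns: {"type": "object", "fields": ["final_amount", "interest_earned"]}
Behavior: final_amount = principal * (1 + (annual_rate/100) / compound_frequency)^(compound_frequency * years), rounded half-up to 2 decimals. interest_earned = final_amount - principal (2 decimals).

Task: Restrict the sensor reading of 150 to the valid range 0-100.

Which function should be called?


The task needs a function whose description is: Clamp a numeric value to a given range.
clamp_value
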